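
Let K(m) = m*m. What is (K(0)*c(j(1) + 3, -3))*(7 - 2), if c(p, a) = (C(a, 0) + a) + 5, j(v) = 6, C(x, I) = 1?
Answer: 0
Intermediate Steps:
K(m) = m²
c(p, a) = 6 + a (c(p, a) = (1 + a) + 5 = 6 + a)
(K(0)*c(j(1) + 3, -3))*(7 - 2) = (0²*(6 - 3))*(7 - 2) = (0*3)*5 = 0*5 = 0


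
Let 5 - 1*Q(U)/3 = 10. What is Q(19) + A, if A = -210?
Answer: -225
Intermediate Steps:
Q(U) = -15 (Q(U) = 15 - 3*10 = 15 - 30 = -15)
Q(19) + A = -15 - 210 = -225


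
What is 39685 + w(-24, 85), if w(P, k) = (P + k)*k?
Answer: 44870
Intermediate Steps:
w(P, k) = k*(P + k)
39685 + w(-24, 85) = 39685 + 85*(-24 + 85) = 39685 + 85*61 = 39685 + 5185 = 44870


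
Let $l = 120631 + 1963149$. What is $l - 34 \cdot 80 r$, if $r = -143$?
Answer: $2472740$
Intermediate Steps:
$l = 2083780$
$l - 34 \cdot 80 r = 2083780 - 34 \cdot 80 \left(-143\right) = 2083780 - 2720 \left(-143\right) = 2083780 - -388960 = 2083780 + 388960 = 2472740$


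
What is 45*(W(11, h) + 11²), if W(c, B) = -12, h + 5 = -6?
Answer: 4905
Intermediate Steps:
h = -11 (h = -5 - 6 = -11)
45*(W(11, h) + 11²) = 45*(-12 + 11²) = 45*(-12 + 121) = 45*109 = 4905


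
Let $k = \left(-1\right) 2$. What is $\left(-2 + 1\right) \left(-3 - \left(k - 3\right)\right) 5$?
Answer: $-10$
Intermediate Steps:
$k = -2$
$\left(-2 + 1\right) \left(-3 - \left(k - 3\right)\right) 5 = \left(-2 + 1\right) \left(-3 - \left(-2 - 3\right)\right) 5 = - (-3 - \left(-2 - 3\right)) 5 = - (-3 - -5) 5 = - (-3 + 5) 5 = \left(-1\right) 2 \cdot 5 = \left(-2\right) 5 = -10$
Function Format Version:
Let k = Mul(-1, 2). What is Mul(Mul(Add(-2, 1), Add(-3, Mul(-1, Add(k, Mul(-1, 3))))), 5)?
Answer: -10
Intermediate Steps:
k = -2
Mul(Mul(Add(-2, 1), Add(-3, Mul(-1, Add(k, Mul(-1, 3))))), 5) = Mul(Mul(Add(-2, 1), Add(-3, Mul(-1, Add(-2, Mul(-1, 3))))), 5) = Mul(Mul(-1, Add(-3, Mul(-1, Add(-2, -3)))), 5) = Mul(Mul(-1, Add(-3, Mul(-1, -5))), 5) = Mul(Mul(-1, Add(-3, 5)), 5) = Mul(Mul(-1, 2), 5) = Mul(-2, 5) = -10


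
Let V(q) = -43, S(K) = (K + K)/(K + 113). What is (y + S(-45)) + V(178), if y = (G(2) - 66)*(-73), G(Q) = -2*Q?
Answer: 172233/34 ≈ 5065.7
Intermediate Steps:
S(K) = 2*K/(113 + K) (S(K) = (2*K)/(113 + K) = 2*K/(113 + K))
y = 5110 (y = (-2*2 - 66)*(-73) = (-4 - 66)*(-73) = -70*(-73) = 5110)
(y + S(-45)) + V(178) = (5110 + 2*(-45)/(113 - 45)) - 43 = (5110 + 2*(-45)/68) - 43 = (5110 + 2*(-45)*(1/68)) - 43 = (5110 - 45/34) - 43 = 173695/34 - 43 = 172233/34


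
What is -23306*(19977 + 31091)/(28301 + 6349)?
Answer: -595095404/17325 ≈ -34349.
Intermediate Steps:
-23306*(19977 + 31091)/(28301 + 6349) = -23306/(34650/51068) = -23306/(34650*(1/51068)) = -23306/17325/25534 = -23306*25534/17325 = -595095404/17325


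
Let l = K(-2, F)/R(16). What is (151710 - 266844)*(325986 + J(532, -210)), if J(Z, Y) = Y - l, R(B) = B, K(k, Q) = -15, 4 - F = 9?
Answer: -300064015377/8 ≈ -3.7508e+10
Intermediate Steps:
F = -5 (F = 4 - 1*9 = 4 - 9 = -5)
l = -15/16 ≈ -0.93750
J(Z, Y) = 15/16 + Y (J(Z, Y) = Y - 1*(-15/16) = Y + 15/16 = 15/16 + Y)
(151710 - 266844)*(325986 + J(532, -210)) = (151710 - 266844)*(325986 + (15/16 - 210)) = -115134*(325986 - 3345/16) = -115134*5212431/16 = -300064015377/8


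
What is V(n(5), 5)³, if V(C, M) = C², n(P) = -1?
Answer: 1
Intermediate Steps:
V(n(5), 5)³ = ((-1)²)³ = 1³ = 1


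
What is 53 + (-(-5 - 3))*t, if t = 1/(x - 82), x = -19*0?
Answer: 2169/41 ≈ 52.902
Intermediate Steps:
x = 0
t = -1/82 (t = 1/(0 - 82) = 1/(-82) = -1/82 ≈ -0.012195)
53 + (-(-5 - 3))*t = 53 - (-5 - 3)*(-1/82) = 53 - 1*(-8)*(-1/82) = 53 + 8*(-1/82) = 53 - 4/41 = 2169/41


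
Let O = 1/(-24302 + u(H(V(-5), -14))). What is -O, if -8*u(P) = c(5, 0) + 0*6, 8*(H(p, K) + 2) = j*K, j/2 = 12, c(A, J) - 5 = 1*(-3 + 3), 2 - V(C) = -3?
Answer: 8/194421 ≈ 4.1148e-5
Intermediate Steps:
V(C) = 5 (V(C) = 2 - 1*(-3) = 2 + 3 = 5)
c(A, J) = 5 (c(A, J) = 5 + 1*(-3 + 3) = 5 + 1*0 = 5 + 0 = 5)
j = 24 (j = 2*12 = 24)
H(p, K) = -2 + 3*K (H(p, K) = -2 + (24*K)/8 = -2 + 3*K)
u(P) = -5/8 (u(P) = -(5 + 0*6)/8 = -(5 + 0)/8 = -1/8*5 = -5/8)
O = -8/194421 (O = 1/(-24302 - 5/8) = 1/(-194421/8) = -8/194421 ≈ -4.1148e-5)
-O = -1*(-8/194421) = 8/194421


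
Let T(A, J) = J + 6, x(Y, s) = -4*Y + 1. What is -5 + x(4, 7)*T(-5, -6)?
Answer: -5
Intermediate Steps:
x(Y, s) = 1 - 4*Y
T(A, J) = 6 + J
-5 + x(4, 7)*T(-5, -6) = -5 + (1 - 4*4)*(6 - 6) = -5 + (1 - 16)*0 = -5 - 15*0 = -5 + 0 = -5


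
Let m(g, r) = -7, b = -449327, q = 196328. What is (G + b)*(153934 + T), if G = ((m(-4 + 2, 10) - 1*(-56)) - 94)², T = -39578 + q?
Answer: -138969574568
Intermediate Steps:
T = 156750 (T = -39578 + 196328 = 156750)
G = 2025 (G = ((-7 - 1*(-56)) - 94)² = ((-7 + 56) - 94)² = (49 - 94)² = (-45)² = 2025)
(G + b)*(153934 + T) = (2025 - 449327)*(153934 + 156750) = -447302*310684 = -138969574568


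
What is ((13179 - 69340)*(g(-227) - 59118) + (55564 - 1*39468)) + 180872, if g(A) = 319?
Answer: 3302407607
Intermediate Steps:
((13179 - 69340)*(g(-227) - 59118) + (55564 - 1*39468)) + 180872 = ((13179 - 69340)*(319 - 59118) + (55564 - 1*39468)) + 180872 = (-56161*(-58799) + (55564 - 39468)) + 180872 = (3302210639 + 16096) + 180872 = 3302226735 + 180872 = 3302407607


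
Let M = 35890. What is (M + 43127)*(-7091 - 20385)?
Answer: -2171071092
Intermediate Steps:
(M + 43127)*(-7091 - 20385) = (35890 + 43127)*(-7091 - 20385) = 79017*(-27476) = -2171071092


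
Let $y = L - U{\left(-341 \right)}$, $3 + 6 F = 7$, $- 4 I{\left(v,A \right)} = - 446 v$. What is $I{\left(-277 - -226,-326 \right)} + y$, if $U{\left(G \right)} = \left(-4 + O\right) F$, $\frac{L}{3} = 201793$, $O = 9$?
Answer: $\frac{3598135}{6} \approx 5.9969 \cdot 10^{5}$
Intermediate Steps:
$L = 605379$ ($L = 3 \cdot 201793 = 605379$)
$I{\left(v,A \right)} = \frac{223 v}{2}$ ($I{\left(v,A \right)} = - \frac{\left(-446\right) v}{4} = \frac{223 v}{2}$)
$F = \frac{2}{3}$ ($F = - \frac{1}{2} + \frac{1}{6} \cdot 7 = - \frac{1}{2} + \frac{7}{6} = \frac{2}{3} \approx 0.66667$)
$U{\left(G \right)} = \frac{10}{3}$ ($U{\left(G \right)} = \left(-4 + 9\right) \frac{2}{3} = 5 \cdot \frac{2}{3} = \frac{10}{3}$)
$y = \frac{1816127}{3}$ ($y = 605379 - \frac{10}{3} = \frac{1816127}{3} \approx 6.0538 \cdot 10^{5}$)
$I{\left(-277 - -226,-326 \right)} + y = \frac{223 \left(-277 - -226\right)}{2} + \frac{1816127}{3} = \frac{223 \left(-277 + 226\right)}{2} + \frac{1816127}{3} = \frac{223}{2} \left(-51\right) + \frac{1816127}{3} = - \frac{11373}{2} + \frac{1816127}{3} = \frac{3598135}{6}$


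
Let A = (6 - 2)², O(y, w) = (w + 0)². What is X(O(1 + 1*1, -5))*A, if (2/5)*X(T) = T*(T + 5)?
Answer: 30000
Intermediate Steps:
O(y, w) = w²
A = 16 (A = 4² = 16)
X(T) = 5*T*(5 + T)/2 (X(T) = 5*(T*(T + 5))/2 = 5*(T*(5 + T))/2 = 5*T*(5 + T)/2)
X(O(1 + 1*1, -5))*A = ((5/2)*(-5)²*(5 + (-5)²))*16 = ((5/2)*25*(5 + 25))*16 = ((5/2)*25*30)*16 = 1875*16 = 30000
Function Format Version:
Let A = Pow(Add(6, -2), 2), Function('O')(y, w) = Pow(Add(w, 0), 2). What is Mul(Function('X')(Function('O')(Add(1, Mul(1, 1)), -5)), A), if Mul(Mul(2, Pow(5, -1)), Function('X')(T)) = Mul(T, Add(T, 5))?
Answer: 30000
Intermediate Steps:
Function('O')(y, w) = Pow(w, 2)
A = 16 (A = Pow(4, 2) = 16)
Function('X')(T) = Mul(Rational(5, 2), T, Add(5, T)) (Function('X')(T) = Mul(Rational(5, 2), Mul(T, Add(T, 5))) = Mul(Rational(5, 2), Mul(T, Add(5, T))) = Mul(Rational(5, 2), T, Add(5, T)))
Mul(Function('X')(Function('O')(Add(1, Mul(1, 1)), -5)), A) = Mul(Mul(Rational(5, 2), Pow(-5, 2), Add(5, Pow(-5, 2))), 16) = Mul(Mul(Rational(5, 2), 25, Add(5, 25)), 16) = Mul(Mul(Rational(5, 2), 25, 30), 16) = Mul(1875, 16) = 30000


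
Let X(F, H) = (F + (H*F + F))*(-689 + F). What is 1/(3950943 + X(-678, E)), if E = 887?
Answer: 1/827899257 ≈ 1.2079e-9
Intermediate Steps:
X(F, H) = (-689 + F)*(2*F + F*H) (X(F, H) = (F + (F*H + F))*(-689 + F) = (F + (F + F*H))*(-689 + F) = (2*F + F*H)*(-689 + F) = (-689 + F)*(2*F + F*H))
1/(3950943 + X(-678, E)) = 1/(3950943 - 678*(-1378 - 689*887 + 2*(-678) - 678*887)) = 1/(3950943 - 678*(-1378 - 611143 - 1356 - 601386)) = 1/(3950943 - 678*(-1215263)) = 1/(3950943 + 823948314) = 1/827899257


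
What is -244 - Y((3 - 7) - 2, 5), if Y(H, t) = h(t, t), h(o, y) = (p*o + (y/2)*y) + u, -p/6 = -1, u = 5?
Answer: -583/2 ≈ -291.50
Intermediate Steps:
p = 6 (p = -6*(-1) = 6)
h(o, y) = 5 + y**2/2 + 6*o (h(o, y) = (6*o + (y/2)*y) + 5 = (6*o + y**2/2) + 5 = (y**2/2 + 6*o) + 5 = 5 + y**2/2 + 6*o)
Y(H, t) = 5 + t**2/2 + 6*t
-244 - Y((3 - 7) - 2, 5) = -244 - (5 + (1/2)*5**2 + 6*5) = -244 - (5 + (1/2)*25 + 30) = -244 - (5 + 25/2 + 30) = -244 - 1*95/2 = -244 - 95/2 = -583/2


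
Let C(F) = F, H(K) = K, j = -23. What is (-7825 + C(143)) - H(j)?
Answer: -7659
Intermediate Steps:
(-7825 + C(143)) - H(j) = (-7825 + 143) - 1*(-23) = -7682 + 23 = -7659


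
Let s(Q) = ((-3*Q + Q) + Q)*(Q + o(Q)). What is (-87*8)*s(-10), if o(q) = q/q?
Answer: 62640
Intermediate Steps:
o(q) = 1
s(Q) = -Q*(1 + Q) (s(Q) = ((-3*Q + Q) + Q)*(Q + 1) = (-2*Q + Q)*(1 + Q) = (-Q)*(1 + Q) = -Q*(1 + Q))
(-87*8)*s(-10) = (-87*8)*(-1*(-10)*(1 - 10)) = -(-696)*(-10)*(-9) = -696*(-90) = 62640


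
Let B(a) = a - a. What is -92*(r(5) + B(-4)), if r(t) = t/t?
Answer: -92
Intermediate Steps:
B(a) = 0
r(t) = 1
-92*(r(5) + B(-4)) = -92*(1 + 0) = -92*1 = -92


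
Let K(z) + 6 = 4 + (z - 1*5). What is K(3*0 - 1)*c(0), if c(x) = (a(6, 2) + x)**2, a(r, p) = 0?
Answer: 0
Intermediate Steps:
c(x) = x**2 (c(x) = (0 + x)**2 = x**2)
K(z) = -7 + z (K(z) = -6 + (4 + (z - 1*5)) = -6 + (4 + (z - 5)) = -6 + (4 + (-5 + z)) = -6 + (-1 + z) = -7 + z)
K(3*0 - 1)*c(0) = (-7 + (3*0 - 1))*0**2 = (-7 + (0 - 1))*0 = (-7 - 1)*0 = -8*0 = 0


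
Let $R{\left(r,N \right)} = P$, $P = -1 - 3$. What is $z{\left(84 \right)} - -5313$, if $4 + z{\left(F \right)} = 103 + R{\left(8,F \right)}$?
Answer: $5408$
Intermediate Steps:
$P = -4$ ($P = -1 - 3 = -4$)
$R{\left(r,N \right)} = -4$
$z{\left(F \right)} = 95$ ($z{\left(F \right)} = -4 + \left(103 - 4\right) = -4 + 99 = 95$)
$z{\left(84 \right)} - -5313 = 95 - -5313 = 95 + 5313 = 5408$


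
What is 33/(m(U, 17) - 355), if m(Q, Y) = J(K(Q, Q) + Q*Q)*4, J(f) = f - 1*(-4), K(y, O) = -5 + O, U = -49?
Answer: 33/9049 ≈ 0.0036468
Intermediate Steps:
J(f) = 4 + f (J(f) = f + 4 = 4 + f)
m(Q, Y) = -4 + 4*Q + 4*Q² (m(Q, Y) = (4 + ((-5 + Q) + Q*Q))*4 = (4 + ((-5 + Q) + Q²))*4 = (4 + (-5 + Q + Q²))*4 = (-1 + Q + Q²)*4 = -4 + 4*Q + 4*Q²)
33/(m(U, 17) - 355) = 33/((-4 + 4*(-49) + 4*(-49)²) - 355) = 33/((-4 - 196 + 4*2401) - 355) = 33/((-4 - 196 + 9604) - 355) = 33/(9404 - 355) = 33/9049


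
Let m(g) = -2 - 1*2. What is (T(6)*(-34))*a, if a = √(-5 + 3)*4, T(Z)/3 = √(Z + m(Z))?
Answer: -816*I ≈ -816.0*I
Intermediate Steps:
m(g) = -4 (m(g) = -2 - 2 = -4)
T(Z) = 3*√(-4 + Z) (T(Z) = 3*√(Z - 4) = 3*√(-4 + Z))
a = 4*I*√2 (a = √(-2)*4 = (I*√2)*4 = 4*I*√2 ≈ 5.6569*I)
(T(6)*(-34))*a = ((3*√(-4 + 6))*(-34))*(4*I*√2) = ((3*√2)*(-34))*(4*I*√2) = (-102*√2)*(4*I*√2) = -816*I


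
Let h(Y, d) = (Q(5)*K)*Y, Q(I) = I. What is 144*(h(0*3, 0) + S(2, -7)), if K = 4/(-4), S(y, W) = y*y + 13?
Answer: 2448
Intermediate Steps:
S(y, W) = 13 + y² (S(y, W) = y² + 13 = 13 + y²)
K = -1 (K = 4*(-¼) = -1)
h(Y, d) = -5*Y (h(Y, d) = (5*(-1))*Y = -5*Y)
144*(h(0*3, 0) + S(2, -7)) = 144*(-0*3 + (13 + 2²)) = 144*(-5*0 + (13 + 4)) = 144*(0 + 17) = 144*17 = 2448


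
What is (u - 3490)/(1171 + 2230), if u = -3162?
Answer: -6652/3401 ≈ -1.9559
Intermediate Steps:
(u - 3490)/(1171 + 2230) = (-3162 - 3490)/(1171 + 2230) = -6652/3401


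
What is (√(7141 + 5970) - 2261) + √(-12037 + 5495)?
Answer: -2261 + √13111 + I*√6542 ≈ -2146.5 + 80.883*I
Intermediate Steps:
(√(7141 + 5970) - 2261) + √(-12037 + 5495) = (√13111 - 2261) + √(-6542) = (-2261 + √13111) + I*√6542 = -2261 + √13111 + I*√6542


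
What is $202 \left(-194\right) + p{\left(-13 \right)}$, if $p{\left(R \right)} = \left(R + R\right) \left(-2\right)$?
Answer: $-39136$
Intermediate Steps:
$p{\left(R \right)} = - 4 R$ ($p{\left(R \right)} = 2 R \left(-2\right) = - 4 R$)
$202 \left(-194\right) + p{\left(-13 \right)} = 202 \left(-194\right) - -52 = -39188 + 52 = -39136$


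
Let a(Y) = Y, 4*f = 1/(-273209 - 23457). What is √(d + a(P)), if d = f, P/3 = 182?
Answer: √192215402477638/593332 ≈ 23.367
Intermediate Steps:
f = -1/1186664 (f = 1/(4*(-273209 - 23457)) = (¼)/(-296666) = (¼)*(-1/296666) = -1/1186664 ≈ -8.4270e-7)
P = 546 (P = 3*182 = 546)
d = -1/1186664 ≈ -8.4270e-7
√(d + a(P)) = √(-1/1186664 + 546) = √(647918543/1186664) = √192215402477638/593332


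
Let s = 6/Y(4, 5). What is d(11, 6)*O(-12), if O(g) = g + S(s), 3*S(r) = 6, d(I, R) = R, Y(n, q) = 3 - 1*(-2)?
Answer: -60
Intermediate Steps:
Y(n, q) = 5 (Y(n, q) = 3 + 2 = 5)
s = 6/5 ≈ 1.2000
S(r) = 2 (S(r) = (1/3)*6 = 2)
O(g) = 2 + g (O(g) = g + 2 = 2 + g)
d(11, 6)*O(-12) = 6*(2 - 12) = 6*(-10) = -60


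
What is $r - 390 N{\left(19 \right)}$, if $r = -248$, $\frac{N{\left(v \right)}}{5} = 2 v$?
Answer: $-74348$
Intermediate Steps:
$N{\left(v \right)} = 10 v$ ($N{\left(v \right)} = 5 \cdot 2 v = 10 v$)
$r - 390 N{\left(19 \right)} = -248 - 390 \cdot 10 \cdot 19 = -248 - 74100 = -74348$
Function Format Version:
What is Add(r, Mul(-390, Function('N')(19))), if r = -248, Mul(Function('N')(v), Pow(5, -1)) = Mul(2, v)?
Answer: -74348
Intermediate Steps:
Function('N')(v) = Mul(10, v) (Function('N')(v) = Mul(5, Mul(2, v)) = Mul(10, v))
Add(r, Mul(-390, Function('N')(19))) = Add(-248, Mul(-390, Mul(10, 19))) = Add(-248, Mul(-390, 190)) = Add(-248, -74100) = -74348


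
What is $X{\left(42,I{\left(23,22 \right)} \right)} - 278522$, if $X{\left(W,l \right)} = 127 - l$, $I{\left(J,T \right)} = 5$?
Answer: $-278400$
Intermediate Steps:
$X{\left(42,I{\left(23,22 \right)} \right)} - 278522 = \left(127 - 5\right) - 278522 = 122 - 278522 = -278400$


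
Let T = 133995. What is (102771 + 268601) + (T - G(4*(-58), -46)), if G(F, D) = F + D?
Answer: 505645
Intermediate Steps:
G(F, D) = D + F
(102771 + 268601) + (T - G(4*(-58), -46)) = (102771 + 268601) + (133995 - (-46 + 4*(-58))) = 371372 + (133995 - (-46 - 232)) = 371372 + (133995 - 1*(-278)) = 371372 + (133995 + 278) = 371372 + 134273 = 505645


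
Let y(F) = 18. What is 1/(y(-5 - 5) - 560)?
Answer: -1/542 ≈ -0.0018450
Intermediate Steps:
1/(y(-5 - 5) - 560) = 1/(18 - 560) = 1/(-542) = -1/542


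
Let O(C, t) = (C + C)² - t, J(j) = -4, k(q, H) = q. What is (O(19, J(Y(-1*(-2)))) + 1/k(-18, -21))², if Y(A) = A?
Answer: 679279969/324 ≈ 2.0965e+6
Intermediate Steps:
O(C, t) = -t + 4*C² (O(C, t) = (2*C)² - t = 4*C² - t = -t + 4*C²)
(O(19, J(Y(-1*(-2)))) + 1/k(-18, -21))² = ((-1*(-4) + 4*19²) + 1/(-18))² = ((4 + 4*361) - 1/18)² = ((4 + 1444) - 1/18)² = (1448 - 1/18)² = (26063/18)² = 679279969/324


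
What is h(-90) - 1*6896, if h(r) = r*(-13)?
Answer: -5726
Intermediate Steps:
h(r) = -13*r
h(-90) - 1*6896 = -13*(-90) - 1*6896 = 1170 - 6896 = -5726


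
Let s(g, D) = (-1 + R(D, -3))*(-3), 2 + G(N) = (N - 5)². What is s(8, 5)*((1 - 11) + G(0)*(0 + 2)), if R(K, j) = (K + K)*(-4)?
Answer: 4428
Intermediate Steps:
R(K, j) = -8*K (R(K, j) = (2*K)*(-4) = -8*K)
G(N) = -2 + (-5 + N)² (G(N) = -2 + (N - 5)² = -2 + (-5 + N)²)
s(g, D) = 3 + 24*D (s(g, D) = (-1 - 8*D)*(-3) = 3 + 24*D)
s(8, 5)*((1 - 11) + G(0)*(0 + 2)) = (3 + 24*5)*((1 - 11) + (-2 + (-5 + 0)²)*(0 + 2)) = (3 + 120)*(-10 + (-2 + (-5)²)*2) = 123*(-10 + (-2 + 25)*2) = 123*(-10 + 23*2) = 123*(-10 + 46) = 123*36 = 4428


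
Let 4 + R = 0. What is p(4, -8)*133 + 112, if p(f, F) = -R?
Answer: 644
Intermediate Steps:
R = -4 (R = -4 + 0 = -4)
p(f, F) = 4 (p(f, F) = -1*(-4) = 4)
p(4, -8)*133 + 112 = 4*133 + 112 = 532 + 112 = 644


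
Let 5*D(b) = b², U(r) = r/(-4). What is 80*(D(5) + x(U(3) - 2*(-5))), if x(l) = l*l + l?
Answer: 7985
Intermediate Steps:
U(r) = -r/4 (U(r) = r*(-¼) = -r/4)
D(b) = b²/5
x(l) = l + l² (x(l) = l² + l = l + l²)
80*(D(5) + x(U(3) - 2*(-5))) = 80*((⅕)*5² + (-¼*3 - 2*(-5))*(1 + (-¼*3 - 2*(-5)))) = 80*((⅕)*25 + (-¾ + 10)*(1 + (-¾ + 10))) = 80*(5 + 37*(1 + 37/4)/4) = 80*(5 + (37/4)*(41/4)) = 80*(5 + 1517/16) = 80*(1597/16) = 7985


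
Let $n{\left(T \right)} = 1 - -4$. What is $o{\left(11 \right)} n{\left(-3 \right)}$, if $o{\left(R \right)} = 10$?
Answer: $50$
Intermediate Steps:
$n{\left(T \right)} = 5$ ($n{\left(T \right)} = 1 + 4 = 5$)
$o{\left(11 \right)} n{\left(-3 \right)} = 10 \cdot 5 = 50$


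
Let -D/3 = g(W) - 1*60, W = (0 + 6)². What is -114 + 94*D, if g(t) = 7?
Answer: 14832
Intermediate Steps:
W = 36 (W = 6² = 36)
D = 159 (D = -3*(7 - 1*60) = -3*(7 - 60) = -3*(-53) = 159)
-114 + 94*D = -114 + 94*159 = -114 + 14946 = 14832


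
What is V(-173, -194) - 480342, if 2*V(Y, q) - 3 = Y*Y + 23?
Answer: -930729/2 ≈ -4.6536e+5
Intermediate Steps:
V(Y, q) = 13 + Y²/2 (V(Y, q) = 3/2 + (Y*Y + 23)/2 = 3/2 + (Y² + 23)/2 = 3/2 + (23 + Y²)/2 = 3/2 + (23/2 + Y²/2) = 13 + Y²/2)
V(-173, -194) - 480342 = (13 + (½)*(-173)²) - 480342 = (13 + (½)*29929) - 480342 = (13 + 29929/2) - 480342 = 29955/2 - 480342 = -930729/2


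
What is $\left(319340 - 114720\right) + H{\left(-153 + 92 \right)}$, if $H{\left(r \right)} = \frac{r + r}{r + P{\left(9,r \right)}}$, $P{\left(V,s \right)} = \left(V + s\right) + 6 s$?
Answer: $\frac{98013102}{479} \approx 2.0462 \cdot 10^{5}$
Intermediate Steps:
$P{\left(V,s \right)} = V + 7 s$
$H{\left(r \right)} = \frac{2 r}{9 + 8 r}$ ($H{\left(r \right)} = \frac{r + r}{r + \left(9 + 7 r\right)} = \frac{2 r}{9 + 8 r}$)
$\left(319340 - 114720\right) + H{\left(-153 + 92 \right)} = \left(319340 - 114720\right) + \frac{2 \left(-153 + 92\right)}{9 + 8 \left(-153 + 92\right)} = 204620 + 2 \left(-61\right) \frac{1}{9 + 8 \left(-61\right)} = 204620 + 2 \left(-61\right) \frac{1}{9 - 488} = 204620 + 2 \left(-61\right) \frac{1}{-479} = 204620 + 2 \left(-61\right) \left(- \frac{1}{479}\right) = 204620 + \frac{122}{479} = \frac{98013102}{479}$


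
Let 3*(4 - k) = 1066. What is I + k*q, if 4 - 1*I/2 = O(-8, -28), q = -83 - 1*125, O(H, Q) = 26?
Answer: 219100/3 ≈ 73033.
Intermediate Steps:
k = -1054/3 (k = 4 - ⅓*1066 = 4 - 1066/3 = -1054/3 ≈ -351.33)
q = -208 (q = -83 - 125 = -208)
I = -44 (I = 8 - 2*26 = 8 - 52 = -44)
I + k*q = -44 - 1054/3*(-208) = -44 + 219232/3 = 219100/3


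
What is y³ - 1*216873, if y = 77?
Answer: 239660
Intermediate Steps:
y³ - 1*216873 = 77³ - 1*216873 = 456533 - 216873 = 239660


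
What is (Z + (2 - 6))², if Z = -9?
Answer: 169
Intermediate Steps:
(Z + (2 - 6))² = (-9 + (2 - 6))² = (-9 - 4)² = (-13)² = 169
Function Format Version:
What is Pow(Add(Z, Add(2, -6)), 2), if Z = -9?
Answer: 169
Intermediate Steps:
Pow(Add(Z, Add(2, -6)), 2) = Pow(Add(-9, Add(2, -6)), 2) = Pow(Add(-9, -4), 2) = Pow(-13, 2) = 169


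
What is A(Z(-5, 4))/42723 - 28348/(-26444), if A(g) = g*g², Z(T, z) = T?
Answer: 301951526/282441753 ≈ 1.0691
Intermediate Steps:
A(g) = g³
A(Z(-5, 4))/42723 - 28348/(-26444) = (-5)³/42723 - 28348/(-26444) = -125*1/42723 - 28348*(-1/26444) = -125/42723 + 7087/6611 = 301951526/282441753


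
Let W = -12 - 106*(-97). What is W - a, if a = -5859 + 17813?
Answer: -1684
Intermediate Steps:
W = 10270 (W = -12 + 10282 = 10270)
a = 11954
W - a = 10270 - 1*11954 = 10270 - 11954 = -1684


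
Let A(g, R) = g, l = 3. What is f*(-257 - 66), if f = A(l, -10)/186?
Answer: -323/62 ≈ -5.2097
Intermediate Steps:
f = 1/62 (f = 3/186 = 3*(1/186) = 1/62 ≈ 0.016129)
f*(-257 - 66) = (-257 - 66)/62 = (1/62)*(-323) = -323/62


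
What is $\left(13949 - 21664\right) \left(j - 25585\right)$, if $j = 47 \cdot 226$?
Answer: $115439545$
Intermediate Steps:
$j = 10622$
$\left(13949 - 21664\right) \left(j - 25585\right) = \left(13949 - 21664\right) \left(10622 - 25585\right) = \left(13949 - 21664\right) \left(-14963\right) = \left(-7715\right) \left(-14963\right) = 115439545$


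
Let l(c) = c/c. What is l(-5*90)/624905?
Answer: 1/624905 ≈ 1.6002e-6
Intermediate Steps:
l(c) = 1
l(-5*90)/624905 = 1/624905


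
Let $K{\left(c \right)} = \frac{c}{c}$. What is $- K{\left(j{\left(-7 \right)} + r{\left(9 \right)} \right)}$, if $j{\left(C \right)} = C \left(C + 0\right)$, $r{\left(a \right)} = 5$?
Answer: $-1$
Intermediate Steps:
$j{\left(C \right)} = C^{2}$ ($j{\left(C \right)} = C C = C^{2}$)
$K{\left(c \right)} = 1$
$- K{\left(j{\left(-7 \right)} + r{\left(9 \right)} \right)} = \left(-1\right) 1 = -1$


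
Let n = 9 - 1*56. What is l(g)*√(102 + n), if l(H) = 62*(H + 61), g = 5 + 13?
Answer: 4898*√55 ≈ 36325.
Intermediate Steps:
g = 18
l(H) = 3782 + 62*H (l(H) = 62*(61 + H) = 3782 + 62*H)
n = -47 (n = 9 - 56 = -47)
l(g)*√(102 + n) = (3782 + 62*18)*√(102 - 47) = (3782 + 1116)*√55 = 4898*√55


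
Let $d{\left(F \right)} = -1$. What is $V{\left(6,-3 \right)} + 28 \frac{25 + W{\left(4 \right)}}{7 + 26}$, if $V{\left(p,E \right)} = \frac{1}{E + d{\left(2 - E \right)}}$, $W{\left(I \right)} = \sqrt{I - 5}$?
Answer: $\frac{2767}{132} + \frac{28 i}{33} \approx 20.962 + 0.84848 i$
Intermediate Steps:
$W{\left(I \right)} = \sqrt{-5 + I}$
$V{\left(p,E \right)} = \frac{1}{-1 + E}$ ($V{\left(p,E \right)} = \frac{1}{E - 1} = \frac{1}{-1 + E}$)
$V{\left(6,-3 \right)} + 28 \frac{25 + W{\left(4 \right)}}{7 + 26} = \frac{1}{-1 - 3} + 28 \frac{25 + \sqrt{-5 + 4}}{7 + 26} = \frac{1}{-4} + 28 \frac{25 + \sqrt{-1}}{33} = - \frac{1}{4} + 28 \left(25 + i\right) \frac{1}{33} = - \frac{1}{4} + 28 \left(\frac{25}{33} + \frac{i}{33}\right) = - \frac{1}{4} + \left(\frac{700}{33} + \frac{28 i}{33}\right) = \frac{2767}{132} + \frac{28 i}{33}$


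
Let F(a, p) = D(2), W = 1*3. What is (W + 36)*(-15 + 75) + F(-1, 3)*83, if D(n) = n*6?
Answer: 3336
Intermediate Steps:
W = 3
D(n) = 6*n
F(a, p) = 12 (F(a, p) = 6*2 = 12)
(W + 36)*(-15 + 75) + F(-1, 3)*83 = (3 + 36)*(-15 + 75) + 12*83 = 39*60 + 996 = 2340 + 996 = 3336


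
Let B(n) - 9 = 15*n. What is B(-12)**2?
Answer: 29241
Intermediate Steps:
B(n) = 9 + 15*n
B(-12)**2 = (9 + 15*(-12))**2 = (9 - 180)**2 = (-171)**2 = 29241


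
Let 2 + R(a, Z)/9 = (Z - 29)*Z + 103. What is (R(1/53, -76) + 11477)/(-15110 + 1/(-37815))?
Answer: -3184249890/571384651 ≈ -5.5729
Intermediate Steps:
R(a, Z) = 909 + 9*Z*(-29 + Z) (R(a, Z) = -18 + 9*((Z - 29)*Z + 103) = -18 + 9*((-29 + Z)*Z + 103) = -18 + 9*(Z*(-29 + Z) + 103) = -18 + 9*(103 + Z*(-29 + Z)) = -18 + (927 + 9*Z*(-29 + Z)) = 909 + 9*Z*(-29 + Z))
(R(1/53, -76) + 11477)/(-15110 + 1/(-37815)) = ((909 - 261*(-76) + 9*(-76)²) + 11477)/(-15110 + 1/(-37815)) = ((909 + 19836 + 9*5776) + 11477)/(-15110 - 1/37815) = ((909 + 19836 + 51984) + 11477)/(-571384651/37815) = (72729 + 11477)*(-37815/571384651) = 84206*(-37815/571384651) = -3184249890/571384651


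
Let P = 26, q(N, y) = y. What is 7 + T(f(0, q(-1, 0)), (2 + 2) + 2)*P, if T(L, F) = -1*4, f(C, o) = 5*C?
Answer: -97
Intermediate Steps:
T(L, F) = -4
7 + T(f(0, q(-1, 0)), (2 + 2) + 2)*P = 7 - 4*26 = 7 - 104 = -97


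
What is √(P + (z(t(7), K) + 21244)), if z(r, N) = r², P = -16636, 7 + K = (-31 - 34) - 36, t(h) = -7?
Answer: √4657 ≈ 68.242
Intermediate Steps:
K = -108 (K = -7 + ((-31 - 34) - 36) = -7 + (-65 - 36) = -7 - 101 = -108)
√(P + (z(t(7), K) + 21244)) = √(-16636 + ((-7)² + 21244)) = √(-16636 + (49 + 21244)) = √(-16636 + 21293) = √4657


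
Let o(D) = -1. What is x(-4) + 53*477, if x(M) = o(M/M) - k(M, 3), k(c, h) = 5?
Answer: 25275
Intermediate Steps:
x(M) = -6 (x(M) = -1 - 1*5 = -1 - 5 = -6)
x(-4) + 53*477 = -6 + 53*477 = -6 + 25281 = 25275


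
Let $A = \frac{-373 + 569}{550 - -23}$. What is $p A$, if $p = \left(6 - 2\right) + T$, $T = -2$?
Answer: $\frac{392}{573} \approx 0.68412$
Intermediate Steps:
$p = 2$ ($p = \left(6 - 2\right) - 2 = 4 - 2 = 2$)
$A = \frac{196}{573}$ ($A = \frac{196}{550 + \left(32 - 9\right)} = \frac{196}{550 + 23} = \frac{196}{573} \approx 0.34206$)
$p A = 2 \cdot \frac{196}{573} = \frac{392}{573}$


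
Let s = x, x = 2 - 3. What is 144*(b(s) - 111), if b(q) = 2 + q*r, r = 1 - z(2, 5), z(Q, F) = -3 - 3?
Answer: -16704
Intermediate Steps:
z(Q, F) = -6
r = 7 (r = 1 - 1*(-6) = 1 + 6 = 7)
x = -1
s = -1
b(q) = 2 + 7*q (b(q) = 2 + q*7 = 2 + 7*q)
144*(b(s) - 111) = 144*((2 + 7*(-1)) - 111) = 144*((2 - 7) - 111) = 144*(-5 - 111) = 144*(-116) = -16704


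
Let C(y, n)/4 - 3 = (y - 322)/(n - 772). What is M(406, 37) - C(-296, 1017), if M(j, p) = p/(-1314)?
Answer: -624017/321930 ≈ -1.9384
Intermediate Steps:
M(j, p) = -p/1314 (M(j, p) = p*(-1/1314) = -p/1314)
C(y, n) = 12 + 4*(-322 + y)/(-772 + n) (C(y, n) = 12 + 4*((y - 322)/(n - 772)) = 12 + 4*((-322 + y)/(-772 + n)) = 12 + 4*(-322 + y)/(-772 + n))
M(406, 37) - C(-296, 1017) = -1/1314*37 - 4*(-2638 - 296 + 3*1017)/(-772 + 1017) = -37/1314 - 4*(-2638 - 296 + 3051)/245 = -37/1314 - 4*117/245 = -37/1314 - 1*468/245 = -37/1314 - 468/245 = -624017/321930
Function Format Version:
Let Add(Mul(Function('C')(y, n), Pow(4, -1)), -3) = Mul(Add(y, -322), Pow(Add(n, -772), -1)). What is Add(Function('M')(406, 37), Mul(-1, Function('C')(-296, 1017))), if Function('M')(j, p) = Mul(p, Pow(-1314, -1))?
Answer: Rational(-624017, 321930) ≈ -1.9384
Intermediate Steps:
Function('M')(j, p) = Mul(Rational(-1, 1314), p) (Function('M')(j, p) = Mul(p, Rational(-1, 1314)) = Mul(Rational(-1, 1314), p))
Function('C')(y, n) = Add(12, Mul(4, Pow(Add(-772, n), -1), Add(-322, y))) (Function('C')(y, n) = Add(12, Mul(4, Mul(Add(y, -322), Pow(Add(n, -772), -1)))) = Add(12, Mul(4, Mul(Add(-322, y), Pow(Add(-772, n), -1)))) = Add(12, Mul(4, Mul(Pow(Add(-772, n), -1), Add(-322, y)))) = Add(12, Mul(4, Pow(Add(-772, n), -1), Add(-322, y))))
Add(Function('M')(406, 37), Mul(-1, Function('C')(-296, 1017))) = Add(Mul(Rational(-1, 1314), 37), Mul(-1, Mul(4, Pow(Add(-772, 1017), -1), Add(-2638, -296, Mul(3, 1017))))) = Add(Rational(-37, 1314), Mul(-1, Mul(4, Pow(245, -1), Add(-2638, -296, 3051)))) = Add(Rational(-37, 1314), Mul(-1, Mul(4, Rational(1, 245), 117))) = Add(Rational(-37, 1314), Mul(-1, Rational(468, 245))) = Add(Rational(-37, 1314), Rational(-468, 245)) = Rational(-624017, 321930)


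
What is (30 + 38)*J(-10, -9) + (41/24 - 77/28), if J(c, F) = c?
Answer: -16345/24 ≈ -681.04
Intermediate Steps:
(30 + 38)*J(-10, -9) + (41/24 - 77/28) = (30 + 38)*(-10) + (41/24 - 77/28) = 68*(-10) + (41*(1/24) - 77*1/28) = -680 + (41/24 - 11/4) = -680 - 25/24 = -16345/24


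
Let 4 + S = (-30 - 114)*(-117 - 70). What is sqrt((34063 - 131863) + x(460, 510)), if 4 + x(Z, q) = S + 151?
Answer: I*sqrt(70729) ≈ 265.95*I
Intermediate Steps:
S = 26924 (S = -4 + (-30 - 114)*(-117 - 70) = -4 - 144*(-187) = -4 + 26928 = 26924)
x(Z, q) = 27071 (x(Z, q) = -4 + (26924 + 151) = -4 + 27075 = 27071)
sqrt((34063 - 131863) + x(460, 510)) = sqrt((34063 - 131863) + 27071) = sqrt(-97800 + 27071) = sqrt(-70729) = I*sqrt(70729)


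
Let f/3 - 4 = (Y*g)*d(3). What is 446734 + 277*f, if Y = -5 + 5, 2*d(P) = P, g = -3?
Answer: 450058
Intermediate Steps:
d(P) = P/2
Y = 0
f = 12 (f = 12 + 3*((0*(-3))*((½)*3)) = 12 + 3*(0*(3/2)) = 12 + 3*0 = 12 + 0 = 12)
446734 + 277*f = 446734 + 277*12 = 446734 + 3324 = 450058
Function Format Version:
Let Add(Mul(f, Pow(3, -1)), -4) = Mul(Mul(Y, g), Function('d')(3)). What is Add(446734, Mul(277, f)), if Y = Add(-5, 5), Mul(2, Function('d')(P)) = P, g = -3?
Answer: 450058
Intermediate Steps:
Function('d')(P) = Mul(Rational(1, 2), P)
Y = 0
f = 12 (f = Add(12, Mul(3, Mul(Mul(0, -3), Mul(Rational(1, 2), 3)))) = Add(12, Mul(3, Mul(0, Rational(3, 2)))) = Add(12, Mul(3, 0)) = Add(12, 0) = 12)
Add(446734, Mul(277, f)) = Add(446734, Mul(277, 12)) = Add(446734, 3324) = 450058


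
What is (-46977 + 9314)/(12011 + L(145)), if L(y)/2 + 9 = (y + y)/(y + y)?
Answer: -37663/11995 ≈ -3.1399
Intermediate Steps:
L(y) = -16 (L(y) = -18 + 2*((y + y)/(y + y)) = -18 + 2*((2*y)/((2*y))) = -18 + 2*((2*y)*(1/(2*y))) = -18 + 2*1 = -18 + 2 = -16)
(-46977 + 9314)/(12011 + L(145)) = (-46977 + 9314)/(12011 - 16) = -37663/11995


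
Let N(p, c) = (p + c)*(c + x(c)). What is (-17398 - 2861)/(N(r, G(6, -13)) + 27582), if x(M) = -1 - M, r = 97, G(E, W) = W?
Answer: -6753/9166 ≈ -0.73674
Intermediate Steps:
N(p, c) = -c - p (N(p, c) = (p + c)*(c + (-1 - c)) = (c + p)*(-1) = -c - p)
(-17398 - 2861)/(N(r, G(6, -13)) + 27582) = (-17398 - 2861)/((-1*(-13) - 1*97) + 27582) = -20259/((13 - 97) + 27582) = -20259/(-84 + 27582) = -20259/27498 = -20259*1/27498 = -6753/9166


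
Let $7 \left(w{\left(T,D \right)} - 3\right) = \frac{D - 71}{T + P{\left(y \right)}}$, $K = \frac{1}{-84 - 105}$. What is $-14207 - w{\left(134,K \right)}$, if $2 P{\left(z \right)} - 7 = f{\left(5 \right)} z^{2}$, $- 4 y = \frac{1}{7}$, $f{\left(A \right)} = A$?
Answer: $- \frac{16544148182}{1164267} \approx -14210.0$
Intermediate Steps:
$y = - \frac{1}{28}$ ($y = - \frac{1}{4 \cdot 7} = \left(- \frac{1}{4}\right) \frac{1}{7} = - \frac{1}{28} \approx -0.035714$)
$K = - \frac{1}{189}$ ($K = \frac{1}{-189} = - \frac{1}{189} \approx -0.005291$)
$P{\left(z \right)} = \frac{7}{2} + \frac{5 z^{2}}{2}$
$w{\left(T,D \right)} = 3 + \frac{-71 + D}{7 \left(\frac{5493}{1568} + T\right)}$ ($w{\left(T,D \right)} = 3 + \frac{\left(D - 71\right) \frac{1}{T + \left(\frac{7}{2} + \frac{5 \left(- \frac{1}{28}\right)^{2}}{2}\right)}}{7} = 3 + \frac{\left(-71 + D\right) \frac{1}{T + \left(\frac{7}{2} + \frac{5}{2} \cdot \frac{1}{784}\right)}}{7} = 3 + \frac{\left(-71 + D\right) \frac{1}{T + \left(\frac{7}{2} + \frac{5}{1568}\right)}}{7} = 3 + \frac{\left(-71 + D\right) \frac{1}{T + \frac{5493}{1568}}}{7} = 3 + \frac{\left(-71 + D\right) \frac{1}{\frac{5493}{1568} + T}}{7} = 3 + \frac{\frac{1}{\frac{5493}{1568} + T} \left(-71 + D\right)}{7} = 3 + \frac{-71 + D}{7 \left(\frac{5493}{1568} + T\right)}$)
$-14207 - w{\left(134,K \right)} = -14207 - \frac{575 + 224 \left(- \frac{1}{189}\right) + 4704 \cdot 134}{5493 + 1568 \cdot 134} = -14207 - \frac{575 - \frac{32}{27} + 630336}{5493 + 210112} = -14207 - \frac{1}{215605} \cdot \frac{17034565}{27} = -14207 - \frac{3406913}{1164267} = - \frac{16544148182}{1164267}$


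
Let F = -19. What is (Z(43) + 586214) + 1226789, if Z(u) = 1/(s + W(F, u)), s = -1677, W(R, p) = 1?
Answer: 3038593027/1676 ≈ 1.8130e+6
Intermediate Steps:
Z(u) = -1/1676 (Z(u) = 1/(-1677 + 1) = 1/(-1676) = -1/1676)
(Z(43) + 586214) + 1226789 = (-1/1676 + 586214) + 1226789 = 982494663/1676 + 1226789 = 3038593027/1676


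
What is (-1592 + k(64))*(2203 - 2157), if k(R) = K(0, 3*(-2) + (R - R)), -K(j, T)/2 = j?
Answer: -73232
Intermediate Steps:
K(j, T) = -2*j
k(R) = 0 (k(R) = -2*0 = 0)
(-1592 + k(64))*(2203 - 2157) = (-1592 + 0)*(2203 - 2157) = -1592*46 = -73232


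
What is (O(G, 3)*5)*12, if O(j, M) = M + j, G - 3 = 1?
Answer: 420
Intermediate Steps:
G = 4 (G = 3 + 1 = 4)
(O(G, 3)*5)*12 = ((3 + 4)*5)*12 = (7*5)*12 = 35*12 = 420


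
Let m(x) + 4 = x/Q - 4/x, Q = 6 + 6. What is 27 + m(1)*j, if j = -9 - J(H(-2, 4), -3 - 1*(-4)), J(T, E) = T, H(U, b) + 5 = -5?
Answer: 229/12 ≈ 19.083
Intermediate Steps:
H(U, b) = -10 (H(U, b) = -5 - 5 = -10)
Q = 12
m(x) = -4 - 4/x + x/12 (m(x) = -4 + (x/12 - 4/x) = -4 + (-4/x + x/12) = -4 - 4/x + x/12)
j = 1 (j = -9 - 1*(-10) = -9 + 10 = 1)
27 + m(1)*j = 27 + (-4 - 4/1 + (1/12)*1)*1 = 27 + (-4 - 4*1 + 1/12)*1 = 27 + (-4 - 4 + 1/12)*1 = 27 - 95/12*1 = 27 - 95/12 = 229/12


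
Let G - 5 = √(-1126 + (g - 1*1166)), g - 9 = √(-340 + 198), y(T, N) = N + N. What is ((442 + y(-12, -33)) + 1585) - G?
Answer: 1956 - √(-2283 + I*√142) ≈ 1955.9 - 47.781*I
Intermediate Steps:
y(T, N) = 2*N
g = 9 + I*√142 (g = 9 + √(-340 + 198) = 9 + √(-142) = 9 + I*√142 ≈ 9.0 + 11.916*I)
G = 5 + √(-2283 + I*√142) (G = 5 + √(-1126 + ((9 + I*√142) - 1*1166)) = 5 + √(-1126 + ((9 + I*√142) - 1166)) = 5 + √(-1126 + (-1157 + I*√142)) = 5 + √(-2283 + I*√142) ≈ 5.1247 + 47.781*I)
((442 + y(-12, -33)) + 1585) - G = ((442 + 2*(-33)) + 1585) - (5 + √(-2283 + I*√142)) = ((442 - 66) + 1585) + (-5 - √(-2283 + I*√142)) = (376 + 1585) + (-5 - √(-2283 + I*√142)) = 1961 + (-5 - √(-2283 + I*√142)) = 1956 - √(-2283 + I*√142)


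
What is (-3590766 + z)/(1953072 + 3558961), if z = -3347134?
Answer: -6937900/5512033 ≈ -1.2587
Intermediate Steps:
(-3590766 + z)/(1953072 + 3558961) = (-3590766 - 3347134)/(1953072 + 3558961) = -6937900/5512033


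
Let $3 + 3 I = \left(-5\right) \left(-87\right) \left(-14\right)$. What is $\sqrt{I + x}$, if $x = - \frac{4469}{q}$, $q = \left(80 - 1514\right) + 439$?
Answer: $\frac{2 i \sqrt{501573530}}{995} \approx 45.017 i$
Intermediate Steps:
$q = -995$ ($q = -1434 + 439 = -995$)
$x = \frac{4469}{995}$ ($x = - \frac{4469}{-995} = \left(-4469\right) \left(- \frac{1}{995}\right) = \frac{4469}{995} \approx 4.4915$)
$I = -2031$ ($I = -1 + \frac{\left(-5\right) \left(-87\right) \left(-14\right)}{3} = -1 + \frac{435 \left(-14\right)}{3} = -1 + \frac{1}{3} \left(-6090\right) = -1 - 2030 = -2031$)
$\sqrt{I + x} = \sqrt{-2031 + \frac{4469}{995}} = \sqrt{- \frac{2016376}{995}} = \frac{2 i \sqrt{501573530}}{995}$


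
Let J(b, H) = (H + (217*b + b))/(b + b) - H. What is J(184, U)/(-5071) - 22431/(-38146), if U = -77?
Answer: 19625518501/35592659344 ≈ 0.55139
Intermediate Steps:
J(b, H) = -H + (H + 218*b)/(2*b) (J(b, H) = (H + 218*b)/((2*b)) - H = (H + 218*b)*(1/(2*b)) - H = (H + 218*b)/(2*b) - H = -H + (H + 218*b)/(2*b))
J(184, U)/(-5071) - 22431/(-38146) = (109 - 1*(-77) + (½)*(-77)/184)/(-5071) - 22431/(-38146) = (109 + 77 + (½)*(-77)*(1/184))*(-1/5071) - 22431*(-1/38146) = (109 + 77 - 77/368)*(-1/5071) + 22431/38146 = (68371/368)*(-1/5071) + 22431/38146 = -68371/1866128 + 22431/38146 = 19625518501/35592659344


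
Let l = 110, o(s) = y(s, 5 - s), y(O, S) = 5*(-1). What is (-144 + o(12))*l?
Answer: -16390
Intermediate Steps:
y(O, S) = -5
o(s) = -5
(-144 + o(12))*l = (-144 - 5)*110 = -149*110 = -16390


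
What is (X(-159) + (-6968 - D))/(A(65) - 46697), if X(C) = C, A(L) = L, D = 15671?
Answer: 11399/23316 ≈ 0.48889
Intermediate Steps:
(X(-159) + (-6968 - D))/(A(65) - 46697) = (-159 + (-6968 - 1*15671))/(65 - 46697) = (-159 + (-6968 - 15671))/(-46632) = (-159 - 22639)*(-1/46632) = -22798*(-1/46632) = 11399/23316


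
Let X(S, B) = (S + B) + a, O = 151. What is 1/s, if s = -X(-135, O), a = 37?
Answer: -1/53 ≈ -0.018868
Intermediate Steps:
X(S, B) = 37 + B + S (X(S, B) = (S + B) + 37 = (B + S) + 37 = 37 + B + S)
s = -53 (s = -(37 + 151 - 135) = -1*53 = -53)
1/s = 1/(-53) = -1/53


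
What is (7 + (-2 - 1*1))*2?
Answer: 8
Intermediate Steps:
(7 + (-2 - 1*1))*2 = (7 + (-2 - 1))*2 = (7 - 3)*2 = 4*2 = 8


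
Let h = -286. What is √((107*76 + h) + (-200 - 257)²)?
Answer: √216695 ≈ 465.50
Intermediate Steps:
√((107*76 + h) + (-200 - 257)²) = √((107*76 - 286) + (-200 - 257)²) = √((8132 - 286) + (-457)²) = √(7846 + 208849) = √216695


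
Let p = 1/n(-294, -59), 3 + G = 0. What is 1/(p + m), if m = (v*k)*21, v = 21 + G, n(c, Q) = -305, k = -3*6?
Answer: -305/2075221 ≈ -0.00014697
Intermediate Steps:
G = -3 (G = -3 + 0 = -3)
k = -18
v = 18 (v = 21 - 3 = 18)
m = -6804 (m = (18*(-18))*21 = -324*21 = -6804)
p = -1/305 (p = 1/(-305) = -1/305 ≈ -0.0032787)
1/(p + m) = 1/(-1/305 - 6804) = 1/(-2075221/305) = -305/2075221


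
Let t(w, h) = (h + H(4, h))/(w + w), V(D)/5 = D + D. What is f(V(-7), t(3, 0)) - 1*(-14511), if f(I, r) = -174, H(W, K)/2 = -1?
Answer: 14337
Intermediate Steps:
V(D) = 10*D (V(D) = 5*(D + D) = 5*(2*D) = 10*D)
H(W, K) = -2 (H(W, K) = 2*(-1) = -2)
t(w, h) = (-2 + h)/(2*w) (t(w, h) = (h - 2)/(w + w) = (-2 + h)/((2*w)) = (-2 + h)*(1/(2*w)) = (-2 + h)/(2*w))
f(V(-7), t(3, 0)) - 1*(-14511) = -174 - 1*(-14511) = -174 + 14511 = 14337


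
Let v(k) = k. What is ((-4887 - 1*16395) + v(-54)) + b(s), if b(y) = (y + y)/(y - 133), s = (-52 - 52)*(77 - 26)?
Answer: -115993224/5437 ≈ -21334.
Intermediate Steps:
s = -5304 (s = -104*51 = -5304)
b(y) = 2*y/(-133 + y) (b(y) = (2*y)/(-133 + y) = 2*y/(-133 + y))
((-4887 - 1*16395) + v(-54)) + b(s) = ((-4887 - 1*16395) - 54) + 2*(-5304)/(-133 - 5304) = ((-4887 - 16395) - 54) + 2*(-5304)/(-5437) = (-21282 - 54) + 2*(-5304)*(-1/5437) = -21336 + 10608/5437 = -115993224/5437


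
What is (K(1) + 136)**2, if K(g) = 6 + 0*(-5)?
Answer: 20164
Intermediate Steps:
K(g) = 6 (K(g) = 6 + 0 = 6)
(K(1) + 136)**2 = (6 + 136)**2 = 142**2 = 20164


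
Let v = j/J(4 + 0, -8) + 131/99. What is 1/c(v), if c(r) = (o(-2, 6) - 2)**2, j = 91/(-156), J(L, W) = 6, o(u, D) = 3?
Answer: 1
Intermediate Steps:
j = -7/12 (j = 91*(-1/156) = -7/12 ≈ -0.58333)
v = 971/792 (v = -7/12/6 + 131/99 = -7/12*1/6 + 131*(1/99) = -7/72 + 131/99 = 971/792 ≈ 1.2260)
c(r) = 1 (c(r) = (3 - 2)**2 = 1**2 = 1)
1/c(v) = 1/1 = 1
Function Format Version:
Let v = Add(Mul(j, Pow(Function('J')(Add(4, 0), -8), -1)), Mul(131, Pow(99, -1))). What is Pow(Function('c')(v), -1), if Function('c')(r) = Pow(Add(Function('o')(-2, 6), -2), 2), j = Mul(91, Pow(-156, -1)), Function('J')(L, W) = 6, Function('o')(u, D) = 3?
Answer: 1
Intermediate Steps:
j = Rational(-7, 12) (j = Mul(91, Rational(-1, 156)) = Rational(-7, 12) ≈ -0.58333)
v = Rational(971, 792) (v = Add(Mul(Rational(-7, 12), Pow(6, -1)), Mul(131, Pow(99, -1))) = Add(Mul(Rational(-7, 12), Rational(1, 6)), Mul(131, Rational(1, 99))) = Add(Rational(-7, 72), Rational(131, 99)) = Rational(971, 792) ≈ 1.2260)
Function('c')(r) = 1 (Function('c')(r) = Pow(Add(3, -2), 2) = Pow(1, 2) = 1)
Pow(Function('c')(v), -1) = Pow(1, -1) = 1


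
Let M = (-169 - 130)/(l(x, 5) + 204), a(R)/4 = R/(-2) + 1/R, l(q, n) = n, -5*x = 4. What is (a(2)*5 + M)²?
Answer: 5707321/43681 ≈ 130.66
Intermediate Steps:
x = -⅘ (x = -⅕*4 = -⅘ ≈ -0.80000)
a(R) = -2*R + 4/R (a(R) = 4*(R/(-2) + 1/R) = 4*(R*(-½) + 1/R) = 4*(-R/2 + 1/R) = 4*(1/R - R/2) = -2*R + 4/R)
M = -299/209 (M = (-169 - 130)/(5 + 204) = -299/209 ≈ -1.4306)
(a(2)*5 + M)² = ((-2*2 + 4/2)*5 - 299/209)² = ((-4 + 4*(½))*5 - 299/209)² = ((-4 + 2)*5 - 299/209)² = (-2*5 - 299/209)² = (-10 - 299/209)² = (-2389/209)² = 5707321/43681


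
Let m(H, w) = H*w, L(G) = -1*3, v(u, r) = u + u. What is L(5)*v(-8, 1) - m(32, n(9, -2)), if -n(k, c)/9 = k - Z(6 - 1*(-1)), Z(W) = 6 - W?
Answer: 2928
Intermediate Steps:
v(u, r) = 2*u
L(G) = -3
n(k, c) = -9 - 9*k (n(k, c) = -9*(k - (6 - (6 - 1*(-1)))) = -9*(k - (6 - (6 + 1))) = -9*(k - (6 - 1*7)) = -9*(k - (6 - 7)) = -9*(k - 1*(-1)) = -9*(k + 1) = -9*(1 + k) = -9 - 9*k)
L(5)*v(-8, 1) - m(32, n(9, -2)) = -6*(-8) - 32*(-9 - 9*9) = -3*(-16) - 32*(-9 - 81) = 48 - 32*(-90) = 48 - 1*(-2880) = 48 + 2880 = 2928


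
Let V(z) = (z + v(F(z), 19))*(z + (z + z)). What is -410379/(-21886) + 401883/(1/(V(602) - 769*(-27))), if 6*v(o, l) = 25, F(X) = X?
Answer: 9811504447949379/21886 ≈ 4.4830e+11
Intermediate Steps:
v(o, l) = 25/6 (v(o, l) = (1/6)*25 = 25/6)
V(z) = 3*z*(25/6 + z) (V(z) = (z + 25/6)*(z + (z + z)) = (25/6 + z)*(z + 2*z) = (25/6 + z)*(3*z) = 3*z*(25/6 + z))
-410379/(-21886) + 401883/(1/(V(602) - 769*(-27))) = -410379/(-21886) + 401883/(1/((1/2)*602*(25 + 6*602) - 769*(-27))) = -410379*(-1/21886) + 401883/(1/((1/2)*602*(25 + 3612) + 20763)) = 410379/21886 + 401883/(1/((1/2)*602*3637 + 20763)) = 410379/21886 + 401883/(1/(1094737 + 20763)) = 410379/21886 + 401883/(1/1115500) = 410379/21886 + 401883*1115500 = 410379/21886 + 448300486500 = 9811504447949379/21886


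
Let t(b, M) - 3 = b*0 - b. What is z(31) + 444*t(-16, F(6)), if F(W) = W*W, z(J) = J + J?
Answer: 8498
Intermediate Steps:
z(J) = 2*J
F(W) = W**2
t(b, M) = 3 - b (t(b, M) = 3 + (b*0 - b) = 3 + (0 - b) = 3 - b)
z(31) + 444*t(-16, F(6)) = 2*31 + 444*(3 - 1*(-16)) = 62 + 444*(3 + 16) = 62 + 444*19 = 62 + 8436 = 8498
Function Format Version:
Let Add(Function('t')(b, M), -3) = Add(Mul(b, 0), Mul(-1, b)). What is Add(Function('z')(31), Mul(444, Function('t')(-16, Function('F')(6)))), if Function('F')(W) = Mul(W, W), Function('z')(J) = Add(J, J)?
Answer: 8498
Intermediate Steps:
Function('z')(J) = Mul(2, J)
Function('F')(W) = Pow(W, 2)
Function('t')(b, M) = Add(3, Mul(-1, b)) (Function('t')(b, M) = Add(3, Add(Mul(b, 0), Mul(-1, b))) = Add(3, Add(0, Mul(-1, b))) = Add(3, Mul(-1, b)))
Add(Function('z')(31), Mul(444, Function('t')(-16, Function('F')(6)))) = Add(Mul(2, 31), Mul(444, Add(3, Mul(-1, -16)))) = Add(62, Mul(444, Add(3, 16))) = Add(62, Mul(444, 19)) = Add(62, 8436) = 8498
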